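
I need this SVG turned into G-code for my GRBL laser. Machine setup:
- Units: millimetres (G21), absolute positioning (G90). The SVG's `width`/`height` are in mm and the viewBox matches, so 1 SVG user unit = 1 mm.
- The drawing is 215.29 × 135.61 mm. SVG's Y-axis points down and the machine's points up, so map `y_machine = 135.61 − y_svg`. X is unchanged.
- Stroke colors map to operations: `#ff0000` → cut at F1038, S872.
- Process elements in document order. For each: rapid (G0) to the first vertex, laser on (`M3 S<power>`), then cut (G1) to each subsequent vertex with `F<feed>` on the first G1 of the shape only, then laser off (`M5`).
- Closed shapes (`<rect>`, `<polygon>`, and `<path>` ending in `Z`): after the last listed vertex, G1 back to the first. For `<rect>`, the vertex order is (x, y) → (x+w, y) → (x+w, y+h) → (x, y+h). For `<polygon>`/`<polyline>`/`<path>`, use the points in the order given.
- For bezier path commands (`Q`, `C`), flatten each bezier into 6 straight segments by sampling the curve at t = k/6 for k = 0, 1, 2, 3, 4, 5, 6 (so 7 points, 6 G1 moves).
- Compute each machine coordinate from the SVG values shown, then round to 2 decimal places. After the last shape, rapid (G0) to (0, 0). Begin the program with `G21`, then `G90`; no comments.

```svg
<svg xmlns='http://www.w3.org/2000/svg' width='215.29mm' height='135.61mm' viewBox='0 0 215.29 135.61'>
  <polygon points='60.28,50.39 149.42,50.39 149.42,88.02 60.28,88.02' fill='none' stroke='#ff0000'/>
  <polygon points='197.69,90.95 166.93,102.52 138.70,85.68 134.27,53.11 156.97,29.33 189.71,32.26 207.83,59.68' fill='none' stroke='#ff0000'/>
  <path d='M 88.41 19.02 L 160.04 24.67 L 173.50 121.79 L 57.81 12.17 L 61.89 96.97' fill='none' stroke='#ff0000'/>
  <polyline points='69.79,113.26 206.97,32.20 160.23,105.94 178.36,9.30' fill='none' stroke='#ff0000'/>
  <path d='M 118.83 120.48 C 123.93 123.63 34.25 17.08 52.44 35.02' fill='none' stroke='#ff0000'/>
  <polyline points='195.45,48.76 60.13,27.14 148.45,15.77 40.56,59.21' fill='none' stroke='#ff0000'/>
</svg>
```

G21
G90
G0 X60.28 Y85.22
M3 S872
G1 X149.42 Y85.22 F1038
G1 X149.42 Y47.59
G1 X60.28 Y47.59
G1 X60.28 Y85.22
M5
G0 X197.69 Y44.66
M3 S872
G1 X166.93 Y33.09 F1038
G1 X138.70 Y49.93
G1 X134.27 Y82.50
G1 X156.97 Y106.28
G1 X189.71 Y103.35
G1 X207.83 Y75.93
G1 X197.69 Y44.66
M5
G0 X88.41 Y116.59
M3 S872
G1 X160.04 Y110.94 F1038
G1 X173.50 Y13.82
G1 X57.81 Y123.44
G1 X61.89 Y38.64
M5
G0 X69.79 Y22.35
M3 S872
G1 X206.97 Y103.41 F1038
G1 X160.23 Y29.67
G1 X178.36 Y126.31
M5
G0 X118.83 Y15.13
M3 S872
G1 X114.42 Y21.61 F1038
G1 X99.84 Y39.87
G1 X80.73 Y63.41
G1 X62.70 Y85.71
G1 X51.40 Y100.27
G1 X52.44 Y100.59
M5
G0 X195.45 Y86.85
M3 S872
G1 X60.13 Y108.47 F1038
G1 X148.45 Y119.84
G1 X40.56 Y76.40
M5
G0 X0.00 Y0.00

Since the viewBox matches the mm dimensions, user units are millimetres directly. The only transform is the Y-flip y_m = 135.61 − y_svg.

Shape 1 is a rectangle drawn with `<polygon>`. Its stroke #ff0000 means cut at S872, F1038. After flipping Y the toolpath is (60.28,85.22) → (149.42,85.22) → (149.42,47.59) → (60.28,47.59) → (60.28,85.22), returning to the start.

Shape 2 is a regular polygon drawn with `<polygon>`. Its stroke #ff0000 means cut at S872, F1038. After flipping Y the toolpath is (197.69,44.66) → (166.93,33.09) → (138.70,49.93) → (134.27,82.50) → (156.97,106.28) → (189.71,103.35) → (207.83,75.93) → (197.69,44.66), returning to the start.

Shape 3 is a open polyline drawn with `<path>`. Its stroke #ff0000 means cut at S872, F1038. After flipping Y the toolpath is (88.41,116.59) → (160.04,110.94) → (173.50,13.82) → (57.81,123.44) → (61.89,38.64).

Shape 4 is a open polyline drawn with `<polyline>`. Its stroke #ff0000 means cut at S872, F1038. After flipping Y the toolpath is (69.79,22.35) → (206.97,103.41) → (160.23,29.67) → (178.36,126.31).

Shape 5 is a cubic bezier drawn with `<path>`. Its stroke #ff0000 means cut at S872, F1038. After flipping Y the toolpath is (118.83,15.13) → (114.42,21.61) → (99.84,39.87) → (80.73,63.41) → (62.70,85.71) → (51.40,100.27) → (52.44,100.59).

Shape 6 is a open polyline drawn with `<polyline>`. Its stroke #ff0000 means cut at S872, F1038. After flipping Y the toolpath is (195.45,86.85) → (60.13,108.47) → (148.45,119.84) → (40.56,76.40).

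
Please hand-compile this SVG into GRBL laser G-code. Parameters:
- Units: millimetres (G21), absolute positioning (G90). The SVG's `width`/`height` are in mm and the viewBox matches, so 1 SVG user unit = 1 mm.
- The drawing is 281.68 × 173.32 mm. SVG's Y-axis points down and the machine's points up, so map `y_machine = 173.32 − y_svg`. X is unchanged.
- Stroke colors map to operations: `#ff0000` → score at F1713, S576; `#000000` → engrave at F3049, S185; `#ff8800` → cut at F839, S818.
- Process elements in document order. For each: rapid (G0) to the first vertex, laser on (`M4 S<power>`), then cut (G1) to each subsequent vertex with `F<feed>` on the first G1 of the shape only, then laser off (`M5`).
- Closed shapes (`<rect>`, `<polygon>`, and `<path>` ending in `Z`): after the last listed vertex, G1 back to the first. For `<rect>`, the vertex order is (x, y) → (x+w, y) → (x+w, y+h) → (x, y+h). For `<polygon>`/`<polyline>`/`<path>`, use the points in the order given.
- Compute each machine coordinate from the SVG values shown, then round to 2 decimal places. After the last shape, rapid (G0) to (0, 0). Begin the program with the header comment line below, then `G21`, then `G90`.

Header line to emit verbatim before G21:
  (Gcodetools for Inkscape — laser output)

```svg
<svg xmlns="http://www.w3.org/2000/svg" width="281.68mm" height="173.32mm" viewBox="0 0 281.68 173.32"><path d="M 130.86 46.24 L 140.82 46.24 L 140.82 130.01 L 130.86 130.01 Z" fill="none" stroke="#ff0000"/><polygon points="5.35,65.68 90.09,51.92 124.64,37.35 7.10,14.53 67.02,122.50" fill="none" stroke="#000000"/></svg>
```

1 u = 1 mm; y_m = 173.32 − y.

[1] `<path>` rectangle, #ff0000→score S576 F1713: (130.86,127.08) → (140.82,127.08) → (140.82,43.31) → (130.86,43.31) → (130.86,127.08) (closed)

[2] `<polygon>` closed polygon, #000000→engrave S185 F3049: (5.35,107.64) → (90.09,121.40) → (124.64,135.97) → (7.10,158.79) → (67.02,50.82) → (5.35,107.64) (closed)

(Gcodetools for Inkscape — laser output)
G21
G90
G0 X130.86 Y127.08
M4 S576
G1 X140.82 Y127.08 F1713
G1 X140.82 Y43.31
G1 X130.86 Y43.31
G1 X130.86 Y127.08
M5
G0 X5.35 Y107.64
M4 S185
G1 X90.09 Y121.40 F3049
G1 X124.64 Y135.97
G1 X7.10 Y158.79
G1 X67.02 Y50.82
G1 X5.35 Y107.64
M5
G0 X0.00 Y0.00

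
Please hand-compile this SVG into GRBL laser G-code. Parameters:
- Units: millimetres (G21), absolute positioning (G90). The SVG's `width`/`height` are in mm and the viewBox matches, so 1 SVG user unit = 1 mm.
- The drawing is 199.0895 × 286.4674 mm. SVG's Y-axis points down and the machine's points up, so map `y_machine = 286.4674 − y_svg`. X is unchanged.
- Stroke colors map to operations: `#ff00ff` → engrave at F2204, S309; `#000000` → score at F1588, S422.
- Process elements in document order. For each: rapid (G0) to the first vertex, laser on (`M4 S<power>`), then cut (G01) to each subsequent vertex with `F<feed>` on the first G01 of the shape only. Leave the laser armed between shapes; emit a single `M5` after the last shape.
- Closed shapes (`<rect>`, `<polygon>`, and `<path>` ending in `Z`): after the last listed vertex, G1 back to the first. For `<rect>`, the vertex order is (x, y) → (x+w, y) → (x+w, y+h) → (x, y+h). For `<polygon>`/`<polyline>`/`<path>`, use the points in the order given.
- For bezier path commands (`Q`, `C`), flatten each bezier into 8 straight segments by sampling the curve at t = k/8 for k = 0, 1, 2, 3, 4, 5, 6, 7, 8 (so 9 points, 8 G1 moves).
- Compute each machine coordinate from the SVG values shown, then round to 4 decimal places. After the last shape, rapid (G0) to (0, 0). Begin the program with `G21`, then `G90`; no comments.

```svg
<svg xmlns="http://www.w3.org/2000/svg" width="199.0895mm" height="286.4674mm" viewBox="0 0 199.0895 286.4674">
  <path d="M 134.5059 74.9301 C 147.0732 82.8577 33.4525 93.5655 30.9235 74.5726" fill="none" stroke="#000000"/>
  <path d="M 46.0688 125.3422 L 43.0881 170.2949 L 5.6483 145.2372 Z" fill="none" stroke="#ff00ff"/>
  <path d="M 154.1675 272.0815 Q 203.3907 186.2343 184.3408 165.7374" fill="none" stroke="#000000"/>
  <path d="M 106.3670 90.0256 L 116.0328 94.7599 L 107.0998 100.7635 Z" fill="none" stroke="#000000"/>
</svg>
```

G21
G90
G0 X134.5059 Y211.5373
M4 S422
G01 X133.7670 Y208.4976 F1588
G01 X123.9786 Y205.5778
G01 X107.9213 Y203.1587
G01 X88.3758 Y201.6209
G01 X68.1226 Y201.3449
G01 X49.9424 Y202.7115
G01 X36.6159 Y206.1012
G01 X30.9235 Y211.8948
G0 X46.0688 Y161.1252
M4 S309
G01 X43.0881 Y116.1725 F2204
G01 X5.6483 Y141.2302
G01 X46.0688 Y161.1252
G0 X154.1675 Y14.3859
M4 S422
G01 X165.4065 Y34.8266 F1588
G01 X174.5120 Y53.2251
G01 X181.4840 Y69.5814
G01 X186.3224 Y83.8955
G01 X189.0273 Y96.1674
G01 X189.5987 Y106.3972
G01 X188.0365 Y114.5847
G01 X184.3408 Y120.7300
G0 X106.3670 Y196.4418
M4 S422
G01 X116.0328 Y191.7075 F1588
G01 X107.0998 Y185.7039
G01 X106.3670 Y196.4418
M5
G0 X0.0000 Y0.0000

1 u = 1 mm; y_m = 286.4674 − y.

[1] `<path>` cubic bezier, #000000→score S422 F1588: (134.5059,211.5373) → (133.7670,208.4976) → (123.9786,205.5778) → (107.9213,203.1587) → (88.3758,201.6209) → (68.1226,201.3449) → (49.9424,202.7115) → (36.6159,206.1012) → (30.9235,211.8948)

[2] `<path>` regular polygon, #ff00ff→engrave S309 F2204: (46.0688,161.1252) → (43.0881,116.1725) → (5.6483,141.2302) → (46.0688,161.1252) (closed)

[3] `<path>` quadratic bezier, #000000→score S422 F1588: (154.1675,14.3859) → (165.4065,34.8266) → (174.5120,53.2251) → (181.4840,69.5814) → (186.3224,83.8955) → (189.0273,96.1674) → (189.5987,106.3972) → (188.0365,114.5847) → (184.3408,120.7300)

[4] `<path>` regular polygon, #000000→score S422 F1588: (106.3670,196.4418) → (116.0328,191.7075) → (107.0998,185.7039) → (106.3670,196.4418) (closed)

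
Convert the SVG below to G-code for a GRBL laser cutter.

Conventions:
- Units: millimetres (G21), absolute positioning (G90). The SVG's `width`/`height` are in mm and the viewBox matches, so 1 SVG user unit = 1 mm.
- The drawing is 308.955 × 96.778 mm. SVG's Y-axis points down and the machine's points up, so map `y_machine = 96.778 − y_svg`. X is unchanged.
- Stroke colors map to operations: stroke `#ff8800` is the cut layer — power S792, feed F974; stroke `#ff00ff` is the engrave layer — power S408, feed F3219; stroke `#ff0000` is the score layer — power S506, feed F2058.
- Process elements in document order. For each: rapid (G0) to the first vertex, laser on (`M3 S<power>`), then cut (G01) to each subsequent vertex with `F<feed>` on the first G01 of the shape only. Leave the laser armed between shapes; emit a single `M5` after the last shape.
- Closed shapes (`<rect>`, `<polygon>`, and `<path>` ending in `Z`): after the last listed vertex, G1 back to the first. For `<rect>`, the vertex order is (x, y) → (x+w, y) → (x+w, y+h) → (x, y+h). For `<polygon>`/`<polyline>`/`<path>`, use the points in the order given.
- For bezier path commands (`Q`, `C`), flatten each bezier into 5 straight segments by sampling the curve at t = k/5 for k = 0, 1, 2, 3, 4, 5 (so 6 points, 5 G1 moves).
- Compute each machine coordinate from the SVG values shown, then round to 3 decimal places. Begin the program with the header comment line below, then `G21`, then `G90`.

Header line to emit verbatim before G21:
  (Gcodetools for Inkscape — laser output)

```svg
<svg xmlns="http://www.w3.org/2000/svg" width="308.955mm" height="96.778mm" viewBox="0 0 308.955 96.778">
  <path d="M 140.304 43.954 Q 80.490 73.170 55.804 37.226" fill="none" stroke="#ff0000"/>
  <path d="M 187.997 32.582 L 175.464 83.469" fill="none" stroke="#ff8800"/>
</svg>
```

(Gcodetools for Inkscape — laser output)
G21
G90
G0 X140.304 Y52.824
M3 S506
G01 X117.784 Y43.744 F2058
G01 X98.073 Y39.877
G01 X81.173 Y41.222
G01 X67.084 Y47.781
G01 X55.804 Y59.552
G0 X187.997 Y64.196
M3 S792
G01 X175.464 Y13.309 F974
M5

Since the viewBox matches the mm dimensions, user units are millimetres directly. The only transform is the Y-flip y_m = 96.778 − y_svg.

Shape 1 is a quadratic bezier drawn with `<path>`. Its stroke #ff0000 means score at S506, F2058. After flipping Y the toolpath is (140.304,52.824) → (117.784,43.744) → (98.073,39.877) → (81.173,41.222) → (67.084,47.781) → (55.804,59.552).

Shape 2 is a line segment drawn with `<path>`. Its stroke #ff8800 means cut at S792, F974. After flipping Y the toolpath is (187.997,64.196) → (175.464,13.309).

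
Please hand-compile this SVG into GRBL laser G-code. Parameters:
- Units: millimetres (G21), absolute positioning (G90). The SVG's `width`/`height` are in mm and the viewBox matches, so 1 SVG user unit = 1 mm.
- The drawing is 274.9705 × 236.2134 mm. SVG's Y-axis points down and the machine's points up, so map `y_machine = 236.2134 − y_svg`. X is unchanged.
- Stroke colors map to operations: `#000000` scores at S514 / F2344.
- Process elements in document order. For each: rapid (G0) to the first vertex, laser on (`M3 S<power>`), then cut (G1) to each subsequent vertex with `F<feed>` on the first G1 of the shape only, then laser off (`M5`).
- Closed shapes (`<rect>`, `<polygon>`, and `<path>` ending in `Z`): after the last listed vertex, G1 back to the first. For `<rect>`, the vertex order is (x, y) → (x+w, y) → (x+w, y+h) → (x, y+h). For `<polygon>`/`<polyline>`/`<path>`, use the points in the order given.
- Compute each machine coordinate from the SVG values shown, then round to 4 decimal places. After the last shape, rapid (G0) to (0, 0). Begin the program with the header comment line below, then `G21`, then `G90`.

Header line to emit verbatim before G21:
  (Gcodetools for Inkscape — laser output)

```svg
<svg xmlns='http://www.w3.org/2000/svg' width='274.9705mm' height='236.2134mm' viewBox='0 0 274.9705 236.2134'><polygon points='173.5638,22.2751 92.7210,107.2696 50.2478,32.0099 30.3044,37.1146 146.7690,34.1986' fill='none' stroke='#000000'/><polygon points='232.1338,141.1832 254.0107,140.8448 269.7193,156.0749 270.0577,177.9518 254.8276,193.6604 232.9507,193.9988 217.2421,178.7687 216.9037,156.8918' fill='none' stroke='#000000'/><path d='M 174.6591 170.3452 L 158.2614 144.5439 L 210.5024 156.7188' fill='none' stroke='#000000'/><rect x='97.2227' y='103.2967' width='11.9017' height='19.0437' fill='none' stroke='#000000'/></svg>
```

(Gcodetools for Inkscape — laser output)
G21
G90
G0 X173.5638 Y213.9383
M3 S514
G1 X92.7210 Y128.9438 F2344
G1 X50.2478 Y204.2035
G1 X30.3044 Y199.0988
G1 X146.7690 Y202.0148
G1 X173.5638 Y213.9383
M5
G0 X232.1338 Y95.0302
M3 S514
G1 X254.0107 Y95.3686 F2344
G1 X269.7193 Y80.1385
G1 X270.0577 Y58.2616
G1 X254.8276 Y42.5530
G1 X232.9507 Y42.2146
G1 X217.2421 Y57.4447
G1 X216.9037 Y79.3216
G1 X232.1338 Y95.0302
M5
G0 X174.6591 Y65.8682
M3 S514
G1 X158.2614 Y91.6695 F2344
G1 X210.5024 Y79.4946
M5
G0 X97.2227 Y132.9167
M3 S514
G1 X109.1244 Y132.9167 F2344
G1 X109.1244 Y113.8730
G1 X97.2227 Y113.8730
G1 X97.2227 Y132.9167
M5
G0 X0.0000 Y0.0000

1 u = 1 mm; y_m = 236.2134 − y.

[1] `<polygon>` closed polygon, #000000→score S514 F2344: (173.5638,213.9383) → (92.7210,128.9438) → (50.2478,204.2035) → (30.3044,199.0988) → (146.7690,202.0148) → (173.5638,213.9383) (closed)

[2] `<polygon>` regular polygon, #000000→score S514 F2344: (232.1338,95.0302) → (254.0107,95.3686) → (269.7193,80.1385) → (270.0577,58.2616) → (254.8276,42.5530) → (232.9507,42.2146) → (217.2421,57.4447) → (216.9037,79.3216) → (232.1338,95.0302) (closed)

[3] `<path>` open polyline, #000000→score S514 F2344: (174.6591,65.8682) → (158.2614,91.6695) → (210.5024,79.4946)

[4] `<rect>` rectangle, #000000→score S514 F2344: (97.2227,132.9167) → (109.1244,132.9167) → (109.1244,113.8730) → (97.2227,113.8730) → (97.2227,132.9167) (closed)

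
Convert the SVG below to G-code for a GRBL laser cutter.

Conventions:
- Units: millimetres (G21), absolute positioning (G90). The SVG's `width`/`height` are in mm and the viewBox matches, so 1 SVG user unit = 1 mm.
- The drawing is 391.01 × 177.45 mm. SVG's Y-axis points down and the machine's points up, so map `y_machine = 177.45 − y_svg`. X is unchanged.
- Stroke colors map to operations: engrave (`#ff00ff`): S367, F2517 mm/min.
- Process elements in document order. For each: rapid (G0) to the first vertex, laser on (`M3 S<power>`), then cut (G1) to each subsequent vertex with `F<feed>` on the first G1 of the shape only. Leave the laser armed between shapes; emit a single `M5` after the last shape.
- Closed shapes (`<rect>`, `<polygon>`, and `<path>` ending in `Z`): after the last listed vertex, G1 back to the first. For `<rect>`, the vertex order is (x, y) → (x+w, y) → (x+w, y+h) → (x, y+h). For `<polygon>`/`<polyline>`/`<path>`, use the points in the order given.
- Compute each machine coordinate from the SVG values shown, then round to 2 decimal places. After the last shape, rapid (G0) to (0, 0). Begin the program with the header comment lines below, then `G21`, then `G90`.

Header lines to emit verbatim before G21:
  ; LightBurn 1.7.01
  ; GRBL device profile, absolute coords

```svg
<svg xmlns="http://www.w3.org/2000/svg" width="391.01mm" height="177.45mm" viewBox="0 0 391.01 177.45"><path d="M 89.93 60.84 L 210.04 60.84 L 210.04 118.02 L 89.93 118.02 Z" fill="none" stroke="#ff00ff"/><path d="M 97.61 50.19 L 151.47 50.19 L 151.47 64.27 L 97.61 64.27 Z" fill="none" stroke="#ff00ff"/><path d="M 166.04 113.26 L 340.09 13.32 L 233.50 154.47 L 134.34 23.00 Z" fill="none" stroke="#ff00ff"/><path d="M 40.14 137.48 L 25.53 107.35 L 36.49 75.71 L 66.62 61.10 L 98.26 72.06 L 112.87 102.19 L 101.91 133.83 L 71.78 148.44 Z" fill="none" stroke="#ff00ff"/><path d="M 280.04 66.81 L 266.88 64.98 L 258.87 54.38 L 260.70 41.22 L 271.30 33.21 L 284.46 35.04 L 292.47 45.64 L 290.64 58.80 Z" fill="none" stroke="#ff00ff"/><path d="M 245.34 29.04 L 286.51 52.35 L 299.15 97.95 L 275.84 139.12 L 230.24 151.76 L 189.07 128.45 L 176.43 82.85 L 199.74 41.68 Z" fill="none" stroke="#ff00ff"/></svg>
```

; LightBurn 1.7.01
; GRBL device profile, absolute coords
G21
G90
G0 X89.93 Y116.61
M3 S367
G1 X210.04 Y116.61 F2517
G1 X210.04 Y59.43
G1 X89.93 Y59.43
G1 X89.93 Y116.61
G0 X97.61 Y127.26
M3 S367
G1 X151.47 Y127.26 F2517
G1 X151.47 Y113.18
G1 X97.61 Y113.18
G1 X97.61 Y127.26
G0 X166.04 Y64.19
M3 S367
G1 X340.09 Y164.13 F2517
G1 X233.50 Y22.98
G1 X134.34 Y154.45
G1 X166.04 Y64.19
G0 X40.14 Y39.97
M3 S367
G1 X25.53 Y70.10 F2517
G1 X36.49 Y101.74
G1 X66.62 Y116.35
G1 X98.26 Y105.39
G1 X112.87 Y75.26
G1 X101.91 Y43.62
G1 X71.78 Y29.01
G1 X40.14 Y39.97
G0 X280.04 Y110.64
M3 S367
G1 X266.88 Y112.47 F2517
G1 X258.87 Y123.07
G1 X260.70 Y136.23
G1 X271.30 Y144.24
G1 X284.46 Y142.41
G1 X292.47 Y131.81
G1 X290.64 Y118.65
G1 X280.04 Y110.64
G0 X245.34 Y148.41
M3 S367
G1 X286.51 Y125.10 F2517
G1 X299.15 Y79.50
G1 X275.84 Y38.33
G1 X230.24 Y25.69
G1 X189.07 Y49.00
G1 X176.43 Y94.60
G1 X199.74 Y135.77
G1 X245.34 Y148.41
M5
G0 X0.00 Y0.00

1 u = 1 mm; y_m = 177.45 − y.

[1] `<path>` rectangle, #ff00ff→engrave S367 F2517: (89.93,116.61) → (210.04,116.61) → (210.04,59.43) → (89.93,59.43) → (89.93,116.61) (closed)

[2] `<path>` rectangle, #ff00ff→engrave S367 F2517: (97.61,127.26) → (151.47,127.26) → (151.47,113.18) → (97.61,113.18) → (97.61,127.26) (closed)

[3] `<path>` closed polygon, #ff00ff→engrave S367 F2517: (166.04,64.19) → (340.09,164.13) → (233.50,22.98) → (134.34,154.45) → (166.04,64.19) (closed)

[4] `<path>` regular polygon, #ff00ff→engrave S367 F2517: (40.14,39.97) → (25.53,70.10) → (36.49,101.74) → (66.62,116.35) → (98.26,105.39) → (112.87,75.26) → (101.91,43.62) → (71.78,29.01) → (40.14,39.97) (closed)

[5] `<path>` regular polygon, #ff00ff→engrave S367 F2517: (280.04,110.64) → (266.88,112.47) → (258.87,123.07) → (260.70,136.23) → (271.30,144.24) → (284.46,142.41) → (292.47,131.81) → (290.64,118.65) → (280.04,110.64) (closed)

[6] `<path>` regular polygon, #ff00ff→engrave S367 F2517: (245.34,148.41) → (286.51,125.10) → (299.15,79.50) → (275.84,38.33) → (230.24,25.69) → (189.07,49.00) → (176.43,94.60) → (199.74,135.77) → (245.34,148.41) (closed)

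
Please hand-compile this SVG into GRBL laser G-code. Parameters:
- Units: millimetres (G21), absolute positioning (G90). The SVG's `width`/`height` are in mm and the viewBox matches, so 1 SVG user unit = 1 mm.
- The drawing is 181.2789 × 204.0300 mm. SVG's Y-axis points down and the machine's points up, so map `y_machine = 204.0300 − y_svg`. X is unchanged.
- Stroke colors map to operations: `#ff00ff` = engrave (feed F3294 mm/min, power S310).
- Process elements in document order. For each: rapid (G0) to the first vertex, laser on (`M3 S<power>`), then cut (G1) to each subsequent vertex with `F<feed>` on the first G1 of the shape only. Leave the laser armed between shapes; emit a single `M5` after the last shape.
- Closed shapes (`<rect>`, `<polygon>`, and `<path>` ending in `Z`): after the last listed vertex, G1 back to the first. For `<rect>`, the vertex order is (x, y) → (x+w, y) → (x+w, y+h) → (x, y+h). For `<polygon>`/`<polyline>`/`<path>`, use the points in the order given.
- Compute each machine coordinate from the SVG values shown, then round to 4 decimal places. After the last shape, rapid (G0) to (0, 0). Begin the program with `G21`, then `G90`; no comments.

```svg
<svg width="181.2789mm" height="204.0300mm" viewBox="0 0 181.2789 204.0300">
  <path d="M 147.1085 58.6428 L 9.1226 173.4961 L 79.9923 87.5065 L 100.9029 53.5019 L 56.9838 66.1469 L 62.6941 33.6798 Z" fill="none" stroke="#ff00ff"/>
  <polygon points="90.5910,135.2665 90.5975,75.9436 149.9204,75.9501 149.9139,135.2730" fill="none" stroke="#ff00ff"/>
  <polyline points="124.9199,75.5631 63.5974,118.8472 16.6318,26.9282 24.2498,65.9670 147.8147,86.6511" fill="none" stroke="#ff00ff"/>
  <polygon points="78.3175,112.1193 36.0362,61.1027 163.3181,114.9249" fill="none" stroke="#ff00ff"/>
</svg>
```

G21
G90
G0 X147.1085 Y145.3872
M3 S310
G1 X9.1226 Y30.5339 F3294
G1 X79.9923 Y116.5235
G1 X100.9029 Y150.5281
G1 X56.9838 Y137.8831
G1 X62.6941 Y170.3502
G1 X147.1085 Y145.3872
G0 X90.5910 Y68.7635
M3 S310
G1 X90.5975 Y128.0864 F3294
G1 X149.9204 Y128.0799
G1 X149.9139 Y68.7570
G1 X90.5910 Y68.7635
G0 X124.9199 Y128.4669
M3 S310
G1 X63.5974 Y85.1828 F3294
G1 X16.6318 Y177.1018
G1 X24.2498 Y138.0630
G1 X147.8147 Y117.3789
G0 X78.3175 Y91.9107
M3 S310
G1 X36.0362 Y142.9273 F3294
G1 X163.3181 Y89.1051
G1 X78.3175 Y91.9107
M5
G0 X0.0000 Y0.0000

Since the viewBox matches the mm dimensions, user units are millimetres directly. The only transform is the Y-flip y_m = 204.0300 − y_svg.

Shape 1 is a closed polygon drawn with `<path>`. Its stroke #ff00ff means engrave at S310, F3294. After flipping Y the toolpath is (147.1085,145.3872) → (9.1226,30.5339) → (79.9923,116.5235) → (100.9029,150.5281) → (56.9838,137.8831) → (62.6941,170.3502) → (147.1085,145.3872), returning to the start.

Shape 2 is a regular polygon drawn with `<polygon>`. Its stroke #ff00ff means engrave at S310, F3294. After flipping Y the toolpath is (90.5910,68.7635) → (90.5975,128.0864) → (149.9204,128.0799) → (149.9139,68.7570) → (90.5910,68.7635), returning to the start.

Shape 3 is a open polyline drawn with `<polyline>`. Its stroke #ff00ff means engrave at S310, F3294. After flipping Y the toolpath is (124.9199,128.4669) → (63.5974,85.1828) → (16.6318,177.1018) → (24.2498,138.0630) → (147.8147,117.3789).

Shape 4 is a closed polygon drawn with `<polygon>`. Its stroke #ff00ff means engrave at S310, F3294. After flipping Y the toolpath is (78.3175,91.9107) → (36.0362,142.9273) → (163.3181,89.1051) → (78.3175,91.9107), returning to the start.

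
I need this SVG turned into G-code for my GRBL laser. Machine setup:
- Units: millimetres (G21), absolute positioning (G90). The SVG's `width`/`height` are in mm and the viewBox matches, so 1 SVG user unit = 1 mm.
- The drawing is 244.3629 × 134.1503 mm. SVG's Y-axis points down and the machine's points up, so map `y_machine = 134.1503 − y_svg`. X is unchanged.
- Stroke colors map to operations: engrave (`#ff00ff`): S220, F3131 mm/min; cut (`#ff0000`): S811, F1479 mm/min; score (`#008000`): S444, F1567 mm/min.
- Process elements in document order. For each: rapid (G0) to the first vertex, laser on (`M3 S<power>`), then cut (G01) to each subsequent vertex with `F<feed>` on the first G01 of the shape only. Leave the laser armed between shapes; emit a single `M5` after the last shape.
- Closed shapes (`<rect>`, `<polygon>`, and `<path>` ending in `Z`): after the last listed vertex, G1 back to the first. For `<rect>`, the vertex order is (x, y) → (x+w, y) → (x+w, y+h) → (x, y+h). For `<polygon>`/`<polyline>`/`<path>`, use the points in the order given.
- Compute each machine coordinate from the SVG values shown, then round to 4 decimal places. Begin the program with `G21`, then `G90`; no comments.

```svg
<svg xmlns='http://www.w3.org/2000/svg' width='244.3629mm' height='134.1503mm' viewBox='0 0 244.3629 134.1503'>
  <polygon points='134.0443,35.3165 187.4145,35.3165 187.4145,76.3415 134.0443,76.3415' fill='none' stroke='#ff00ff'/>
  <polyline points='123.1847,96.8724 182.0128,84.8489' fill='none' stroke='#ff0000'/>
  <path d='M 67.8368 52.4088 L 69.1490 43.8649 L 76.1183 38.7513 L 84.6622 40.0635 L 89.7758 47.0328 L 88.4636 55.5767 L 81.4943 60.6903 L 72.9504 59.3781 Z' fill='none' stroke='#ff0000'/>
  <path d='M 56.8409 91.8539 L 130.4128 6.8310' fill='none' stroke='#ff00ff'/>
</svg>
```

G21
G90
G0 X134.0443 Y98.8338
M3 S220
G01 X187.4145 Y98.8338 F3131
G01 X187.4145 Y57.8088
G01 X134.0443 Y57.8088
G01 X134.0443 Y98.8338
G0 X123.1847 Y37.2779
M3 S811
G01 X182.0128 Y49.3014 F1479
G0 X67.8368 Y81.7415
M3 S811
G01 X69.1490 Y90.2854 F1479
G01 X76.1183 Y95.3990
G01 X84.6622 Y94.0868
G01 X89.7758 Y87.1175
G01 X88.4636 Y78.5736
G01 X81.4943 Y73.4600
G01 X72.9504 Y74.7722
G01 X67.8368 Y81.7415
G0 X56.8409 Y42.2964
M3 S220
G01 X130.4128 Y127.3193 F3131
M5

viewBox `0 0 244.3629 134.1503` with mm width/height → 1 unit = 1 mm. Flip: y_m = 134.1503 − y_svg.

**Shape 1** — `<polygon>` rectangle, stroke `#ff00ff` → engrave (S220, F3131). Machine vertices: (134.0443,98.8338) → (187.4145,98.8338) → (187.4145,57.8088) → (134.0443,57.8088) → (134.0443,98.8338). Closed: final G1 returns to the first vertex.

**Shape 2** — `<polyline>` line segment, stroke `#ff0000` → cut (S811, F1479). Machine vertices: (123.1847,37.2779) → (182.0128,49.3014). Open path.

**Shape 3** — `<path>` regular polygon, stroke `#ff0000` → cut (S811, F1479). Machine vertices: (67.8368,81.7415) → (69.1490,90.2854) → (76.1183,95.3990) → (84.6622,94.0868) → (89.7758,87.1175) → (88.4636,78.5736) → (81.4943,73.4600) → (72.9504,74.7722) → (67.8368,81.7415). Closed: final G1 returns to the first vertex.

**Shape 4** — `<path>` line segment, stroke `#ff00ff` → engrave (S220, F3131). Machine vertices: (56.8409,42.2964) → (130.4128,127.3193). Open path.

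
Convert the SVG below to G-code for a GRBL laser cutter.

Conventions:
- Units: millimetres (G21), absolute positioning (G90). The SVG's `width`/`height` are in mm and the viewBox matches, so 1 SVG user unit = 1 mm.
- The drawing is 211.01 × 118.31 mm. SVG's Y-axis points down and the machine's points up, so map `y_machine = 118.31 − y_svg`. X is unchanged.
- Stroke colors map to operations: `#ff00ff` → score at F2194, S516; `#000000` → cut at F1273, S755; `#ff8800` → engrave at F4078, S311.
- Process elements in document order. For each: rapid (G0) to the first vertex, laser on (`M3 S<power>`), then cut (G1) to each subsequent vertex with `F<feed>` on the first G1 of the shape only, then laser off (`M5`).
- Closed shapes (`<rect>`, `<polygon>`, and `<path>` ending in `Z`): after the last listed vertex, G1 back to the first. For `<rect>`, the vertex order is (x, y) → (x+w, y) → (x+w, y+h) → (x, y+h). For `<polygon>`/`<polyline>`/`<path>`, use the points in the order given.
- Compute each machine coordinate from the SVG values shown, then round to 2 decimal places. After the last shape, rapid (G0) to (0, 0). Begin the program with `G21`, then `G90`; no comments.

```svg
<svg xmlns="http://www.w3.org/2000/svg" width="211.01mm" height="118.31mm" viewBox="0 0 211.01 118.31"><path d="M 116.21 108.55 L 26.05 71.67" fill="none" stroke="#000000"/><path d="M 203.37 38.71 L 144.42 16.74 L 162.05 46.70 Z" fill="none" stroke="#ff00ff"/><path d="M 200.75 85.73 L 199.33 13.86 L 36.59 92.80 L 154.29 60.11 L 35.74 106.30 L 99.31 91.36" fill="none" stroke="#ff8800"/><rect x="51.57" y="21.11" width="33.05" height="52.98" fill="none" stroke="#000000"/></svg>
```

1 u = 1 mm; y_m = 118.31 − y.

[1] `<path>` line segment, #000000→cut S755 F1273: (116.21,9.76) → (26.05,46.64)

[2] `<path>` closed polygon, #ff00ff→score S516 F2194: (203.37,79.60) → (144.42,101.57) → (162.05,71.61) → (203.37,79.60) (closed)

[3] `<path>` open polyline, #ff8800→engrave S311 F4078: (200.75,32.58) → (199.33,104.45) → (36.59,25.51) → (154.29,58.20) → (35.74,12.01) → (99.31,26.95)

[4] `<rect>` rectangle, #000000→cut S755 F1273: (51.57,97.20) → (84.62,97.20) → (84.62,44.22) → (51.57,44.22) → (51.57,97.20) (closed)

G21
G90
G0 X116.21 Y9.76
M3 S755
G1 X26.05 Y46.64 F1273
M5
G0 X203.37 Y79.60
M3 S516
G1 X144.42 Y101.57 F2194
G1 X162.05 Y71.61
G1 X203.37 Y79.60
M5
G0 X200.75 Y32.58
M3 S311
G1 X199.33 Y104.45 F4078
G1 X36.59 Y25.51
G1 X154.29 Y58.20
G1 X35.74 Y12.01
G1 X99.31 Y26.95
M5
G0 X51.57 Y97.20
M3 S755
G1 X84.62 Y97.20 F1273
G1 X84.62 Y44.22
G1 X51.57 Y44.22
G1 X51.57 Y97.20
M5
G0 X0.00 Y0.00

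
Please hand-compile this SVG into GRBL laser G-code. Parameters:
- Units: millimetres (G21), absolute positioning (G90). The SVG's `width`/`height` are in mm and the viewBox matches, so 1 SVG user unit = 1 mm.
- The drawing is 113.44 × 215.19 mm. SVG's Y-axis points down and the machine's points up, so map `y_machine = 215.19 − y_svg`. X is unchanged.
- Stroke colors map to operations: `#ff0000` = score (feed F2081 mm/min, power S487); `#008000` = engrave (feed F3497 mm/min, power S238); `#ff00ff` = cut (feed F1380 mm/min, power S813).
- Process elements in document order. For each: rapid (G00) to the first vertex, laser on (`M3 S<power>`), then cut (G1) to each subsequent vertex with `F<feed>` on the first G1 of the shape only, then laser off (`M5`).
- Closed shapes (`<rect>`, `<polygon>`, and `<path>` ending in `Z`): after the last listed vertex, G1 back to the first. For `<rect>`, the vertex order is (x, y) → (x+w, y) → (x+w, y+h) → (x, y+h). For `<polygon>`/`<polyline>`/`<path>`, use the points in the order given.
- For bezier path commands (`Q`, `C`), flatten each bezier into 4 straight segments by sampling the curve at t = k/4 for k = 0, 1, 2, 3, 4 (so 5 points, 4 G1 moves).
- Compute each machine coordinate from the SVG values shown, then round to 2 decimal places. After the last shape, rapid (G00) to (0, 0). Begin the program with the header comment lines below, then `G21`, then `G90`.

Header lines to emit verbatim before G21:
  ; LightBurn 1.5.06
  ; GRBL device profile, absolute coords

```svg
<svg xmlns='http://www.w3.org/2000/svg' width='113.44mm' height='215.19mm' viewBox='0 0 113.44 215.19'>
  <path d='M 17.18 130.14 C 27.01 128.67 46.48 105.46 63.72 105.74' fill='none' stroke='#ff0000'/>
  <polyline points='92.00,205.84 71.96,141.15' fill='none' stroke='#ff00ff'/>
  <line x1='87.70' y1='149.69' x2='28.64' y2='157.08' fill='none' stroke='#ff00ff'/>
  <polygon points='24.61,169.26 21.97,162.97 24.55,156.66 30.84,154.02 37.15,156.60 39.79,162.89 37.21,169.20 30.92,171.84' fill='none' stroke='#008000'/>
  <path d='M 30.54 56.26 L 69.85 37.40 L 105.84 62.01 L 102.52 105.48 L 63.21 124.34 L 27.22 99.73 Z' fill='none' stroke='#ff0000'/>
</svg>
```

; LightBurn 1.5.06
; GRBL device profile, absolute coords
G21
G90
G00 X17.18 Y85.05
M3 S487
G1 X26.17 Y89.52 F2081
G1 X37.67 Y97.91
G1 X50.56 Y105.96
G1 X63.72 Y109.45
M5
G00 X92.00 Y9.35
M3 S813
G1 X71.96 Y74.04 F1380
M5
G00 X87.70 Y65.50
M3 S813
G1 X28.64 Y58.11 F1380
M5
G00 X24.61 Y45.93
M3 S238
G1 X21.97 Y52.22 F3497
G1 X24.55 Y58.53
G1 X30.84 Y61.17
G1 X37.15 Y58.59
G1 X39.79 Y52.30
G1 X37.21 Y45.99
G1 X30.92 Y43.35
G1 X24.61 Y45.93
M5
G00 X30.54 Y158.93
M3 S487
G1 X69.85 Y177.79 F2081
G1 X105.84 Y153.18
G1 X102.52 Y109.71
G1 X63.21 Y90.85
G1 X27.22 Y115.46
G1 X30.54 Y158.93
M5
G00 X0.00 Y0.00

Since the viewBox matches the mm dimensions, user units are millimetres directly. The only transform is the Y-flip y_m = 215.19 − y_svg.

Shape 1 is a cubic bezier drawn with `<path>`. Its stroke #ff0000 means score at S487, F2081. After flipping Y the toolpath is (17.18,85.05) → (26.17,89.52) → (37.67,97.91) → (50.56,105.96) → (63.72,109.45).

Shape 2 is a line segment drawn with `<polyline>`. Its stroke #ff00ff means cut at S813, F1380. After flipping Y the toolpath is (92.00,9.35) → (71.96,74.04).

Shape 3 is a line segment drawn with `<line>`. Its stroke #ff00ff means cut at S813, F1380. After flipping Y the toolpath is (87.70,65.50) → (28.64,58.11).

Shape 4 is a regular polygon drawn with `<polygon>`. Its stroke #008000 means engrave at S238, F3497. After flipping Y the toolpath is (24.61,45.93) → (21.97,52.22) → (24.55,58.53) → (30.84,61.17) → (37.15,58.59) → (39.79,52.30) → (37.21,45.99) → (30.92,43.35) → (24.61,45.93), returning to the start.

Shape 5 is a regular polygon drawn with `<path>`. Its stroke #ff0000 means score at S487, F2081. After flipping Y the toolpath is (30.54,158.93) → (69.85,177.79) → (105.84,153.18) → (102.52,109.71) → (63.21,90.85) → (27.22,115.46) → (30.54,158.93), returning to the start.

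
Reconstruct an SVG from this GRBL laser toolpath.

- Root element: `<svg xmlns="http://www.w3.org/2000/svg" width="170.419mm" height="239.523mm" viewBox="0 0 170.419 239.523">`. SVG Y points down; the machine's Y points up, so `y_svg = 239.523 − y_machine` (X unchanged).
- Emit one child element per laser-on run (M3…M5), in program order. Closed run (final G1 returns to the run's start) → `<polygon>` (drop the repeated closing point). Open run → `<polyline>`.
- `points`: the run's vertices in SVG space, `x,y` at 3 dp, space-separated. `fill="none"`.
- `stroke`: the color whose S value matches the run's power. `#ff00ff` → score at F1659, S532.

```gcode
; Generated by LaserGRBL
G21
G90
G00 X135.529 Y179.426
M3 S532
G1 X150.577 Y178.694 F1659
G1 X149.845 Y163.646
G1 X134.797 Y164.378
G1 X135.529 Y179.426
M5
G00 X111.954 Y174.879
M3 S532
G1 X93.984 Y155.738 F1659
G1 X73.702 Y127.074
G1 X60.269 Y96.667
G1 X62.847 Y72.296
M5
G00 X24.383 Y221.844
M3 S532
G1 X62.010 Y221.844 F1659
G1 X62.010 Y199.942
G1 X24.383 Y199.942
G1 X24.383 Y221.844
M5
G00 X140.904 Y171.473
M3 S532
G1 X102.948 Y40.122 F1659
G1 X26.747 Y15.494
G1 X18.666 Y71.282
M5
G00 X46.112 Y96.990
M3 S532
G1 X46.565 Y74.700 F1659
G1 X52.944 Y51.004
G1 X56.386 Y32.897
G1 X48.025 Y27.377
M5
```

Machine Y-up, SVG Y-down with viewBox height 239.523, so y_svg = 239.523 − y_machine; X carries over. Every run uses S532, so all elements get stroke `#ff00ff` (score).

Run 1: The run returns to its start, so emit a `<polygon>` with points (Y-flipped): 135.529,60.097 150.577,60.829 149.845,75.877 134.797,75.145.

Run 2: The run is open, so emit a `<polyline>` with points (Y-flipped): 111.954,64.644 93.984,83.785 73.702,112.449 60.269,142.856 62.847,167.227.

Run 3: The run returns to its start, so emit a `<polygon>` with points (Y-flipped): 24.383,17.679 62.010,17.679 62.010,39.581 24.383,39.581.

Run 4: The run is open, so emit a `<polyline>` with points (Y-flipped): 140.904,68.050 102.948,199.401 26.747,224.029 18.666,168.241.

Run 5: The run is open, so emit a `<polyline>` with points (Y-flipped): 46.112,142.533 46.565,164.823 52.944,188.519 56.386,206.626 48.025,212.146.

<svg xmlns="http://www.w3.org/2000/svg" width="170.419mm" height="239.523mm" viewBox="0 0 170.419 239.523">
  <polygon points="135.529,60.097 150.577,60.829 149.845,75.877 134.797,75.145" fill="none" stroke="#ff00ff"/>
  <polyline points="111.954,64.644 93.984,83.785 73.702,112.449 60.269,142.856 62.847,167.227" fill="none" stroke="#ff00ff"/>
  <polygon points="24.383,17.679 62.010,17.679 62.010,39.581 24.383,39.581" fill="none" stroke="#ff00ff"/>
  <polyline points="140.904,68.050 102.948,199.401 26.747,224.029 18.666,168.241" fill="none" stroke="#ff00ff"/>
  <polyline points="46.112,142.533 46.565,164.823 52.944,188.519 56.386,206.626 48.025,212.146" fill="none" stroke="#ff00ff"/>
</svg>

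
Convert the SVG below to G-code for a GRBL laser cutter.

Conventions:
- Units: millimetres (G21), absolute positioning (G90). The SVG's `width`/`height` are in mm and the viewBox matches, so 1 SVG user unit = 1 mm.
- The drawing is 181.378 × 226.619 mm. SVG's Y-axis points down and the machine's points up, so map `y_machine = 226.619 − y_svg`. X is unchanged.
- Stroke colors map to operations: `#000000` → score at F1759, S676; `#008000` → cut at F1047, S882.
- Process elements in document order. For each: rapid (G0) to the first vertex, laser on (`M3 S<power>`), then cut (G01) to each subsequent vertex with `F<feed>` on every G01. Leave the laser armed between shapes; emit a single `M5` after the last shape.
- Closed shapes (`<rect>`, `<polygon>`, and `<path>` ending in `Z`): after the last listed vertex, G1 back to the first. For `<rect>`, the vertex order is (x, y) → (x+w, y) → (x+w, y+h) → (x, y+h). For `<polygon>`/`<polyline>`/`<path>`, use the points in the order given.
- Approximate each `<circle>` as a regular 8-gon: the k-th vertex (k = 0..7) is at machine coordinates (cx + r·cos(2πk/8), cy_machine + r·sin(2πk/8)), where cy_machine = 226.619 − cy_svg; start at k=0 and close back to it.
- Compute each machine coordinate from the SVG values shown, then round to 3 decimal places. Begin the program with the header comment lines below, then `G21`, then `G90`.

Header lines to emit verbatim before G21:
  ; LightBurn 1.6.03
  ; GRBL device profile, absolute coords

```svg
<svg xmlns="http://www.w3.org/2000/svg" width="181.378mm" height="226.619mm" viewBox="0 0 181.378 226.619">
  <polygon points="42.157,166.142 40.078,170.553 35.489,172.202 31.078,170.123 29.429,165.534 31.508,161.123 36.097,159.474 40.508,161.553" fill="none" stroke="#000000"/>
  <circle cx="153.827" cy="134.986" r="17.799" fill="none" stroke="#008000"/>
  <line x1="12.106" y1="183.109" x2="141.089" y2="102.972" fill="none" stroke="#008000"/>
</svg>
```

; LightBurn 1.6.03
; GRBL device profile, absolute coords
G21
G90
G0 X42.157 Y60.477
M3 S676
G01 X40.078 Y56.066 F1759
G01 X35.489 Y54.417 F1759
G01 X31.078 Y56.496 F1759
G01 X29.429 Y61.085 F1759
G01 X31.508 Y65.496 F1759
G01 X36.097 Y67.145 F1759
G01 X40.508 Y65.066 F1759
G01 X42.157 Y60.477 F1759
G0 X171.626 Y91.633
M3 S882
G01 X166.413 Y104.219 F1047
G01 X153.827 Y109.432 F1047
G01 X141.241 Y104.219 F1047
G01 X136.028 Y91.633 F1047
G01 X141.241 Y79.047 F1047
G01 X153.827 Y73.834 F1047
G01 X166.413 Y79.047 F1047
G01 X171.626 Y91.633 F1047
G0 X12.106 Y43.510
M3 S882
G01 X141.089 Y123.647 F1047
M5

Since the viewBox matches the mm dimensions, user units are millimetres directly. The only transform is the Y-flip y_m = 226.619 − y_svg.

Shape 1 is a regular polygon drawn with `<polygon>`. Its stroke #000000 means score at S676, F1759. After flipping Y the toolpath is (42.157,60.477) → (40.078,56.066) → (35.489,54.417) → (31.078,56.496) → (29.429,61.085) → (31.508,65.496) → (36.097,67.145) → (40.508,65.066) → (42.157,60.477), returning to the start.

Shape 2 is a circle drawn with `<circle>`. Its stroke #008000 means cut at S882, F1047. After flipping Y the toolpath is (171.626,91.633) → (166.413,104.219) → (153.827,109.432) → (141.241,104.219) → (136.028,91.633) → (141.241,79.047) → (153.827,73.834) → (166.413,79.047) → (171.626,91.633), returning to the start.

Shape 3 is a line segment drawn with `<line>`. Its stroke #008000 means cut at S882, F1047. After flipping Y the toolpath is (12.106,43.510) → (141.089,123.647).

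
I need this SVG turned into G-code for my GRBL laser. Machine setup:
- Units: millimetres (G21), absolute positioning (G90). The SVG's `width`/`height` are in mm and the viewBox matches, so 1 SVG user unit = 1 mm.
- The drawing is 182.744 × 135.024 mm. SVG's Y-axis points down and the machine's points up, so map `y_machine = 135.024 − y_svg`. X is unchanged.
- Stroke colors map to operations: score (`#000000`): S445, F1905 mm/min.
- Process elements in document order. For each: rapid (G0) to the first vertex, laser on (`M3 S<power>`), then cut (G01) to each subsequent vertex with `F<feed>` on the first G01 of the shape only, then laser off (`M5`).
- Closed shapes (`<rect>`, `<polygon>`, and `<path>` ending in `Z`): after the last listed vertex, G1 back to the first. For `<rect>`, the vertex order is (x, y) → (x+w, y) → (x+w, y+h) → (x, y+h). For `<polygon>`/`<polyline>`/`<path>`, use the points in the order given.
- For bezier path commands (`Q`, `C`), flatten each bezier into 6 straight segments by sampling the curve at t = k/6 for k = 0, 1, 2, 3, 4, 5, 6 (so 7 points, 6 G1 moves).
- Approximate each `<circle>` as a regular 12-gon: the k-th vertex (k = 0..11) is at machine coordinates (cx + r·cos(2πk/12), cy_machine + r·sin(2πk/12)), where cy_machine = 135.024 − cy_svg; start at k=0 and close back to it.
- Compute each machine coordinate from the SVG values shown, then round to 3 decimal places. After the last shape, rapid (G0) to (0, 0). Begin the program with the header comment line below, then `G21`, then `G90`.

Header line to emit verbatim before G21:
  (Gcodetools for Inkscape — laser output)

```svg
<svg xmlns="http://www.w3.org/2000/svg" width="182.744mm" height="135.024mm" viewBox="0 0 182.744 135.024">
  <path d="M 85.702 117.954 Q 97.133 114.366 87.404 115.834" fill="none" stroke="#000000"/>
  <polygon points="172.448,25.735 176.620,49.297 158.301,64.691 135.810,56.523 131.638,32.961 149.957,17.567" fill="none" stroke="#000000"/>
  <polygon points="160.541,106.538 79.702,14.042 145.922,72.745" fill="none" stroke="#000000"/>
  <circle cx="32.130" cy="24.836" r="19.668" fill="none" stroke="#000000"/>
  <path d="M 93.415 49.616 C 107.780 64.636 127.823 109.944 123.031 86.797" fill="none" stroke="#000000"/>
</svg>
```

1 u = 1 mm; y_m = 135.024 − y.

[1] `<path>` quadratic bezier, #000000→score S445 F1905: (85.702,17.070) → (88.925,18.126) → (90.972,18.900) → (91.843,19.394) → (91.539,19.607) → (90.059,19.539) → (87.404,19.190)

[2] `<polygon>` regular polygon, #000000→score S445 F1905: (172.448,109.289) → (176.620,85.727) → (158.301,70.333) → (135.810,78.501) → (131.638,102.063) → (149.957,117.457) → (172.448,109.289) (closed)

[3] `<polygon>` closed polygon, #000000→score S445 F1905: (160.541,28.486) → (79.702,120.982) → (145.922,62.279) → (160.541,28.486) (closed)

[4] `<circle>` circle, #000000→score S445 F1905: (51.798,110.188) → (49.163,120.022) → (41.964,127.221) → (32.130,129.856) → (22.296,127.221) → (15.097,120.022) → (12.462,110.188) → (15.097,100.354) → (22.296,93.155) → (32.130,90.520) → (41.964,93.155) → (49.163,100.354) → (51.798,110.188) (closed)

[5] `<path>` cubic bezier, #000000→score S445 F1905: (93.415,85.408) → (100.929,75.831) → (108.543,63.949) → (115.407,52.505) → (120.675,44.241) → (123.499,41.901) → (123.031,48.227)

(Gcodetools for Inkscape — laser output)
G21
G90
G0 X85.702 Y17.070
M3 S445
G01 X88.925 Y18.126 F1905
G01 X90.972 Y18.900
G01 X91.843 Y19.394
G01 X91.539 Y19.607
G01 X90.059 Y19.539
G01 X87.404 Y19.190
M5
G0 X172.448 Y109.289
M3 S445
G01 X176.620 Y85.727 F1905
G01 X158.301 Y70.333
G01 X135.810 Y78.501
G01 X131.638 Y102.063
G01 X149.957 Y117.457
G01 X172.448 Y109.289
M5
G0 X160.541 Y28.486
M3 S445
G01 X79.702 Y120.982 F1905
G01 X145.922 Y62.279
G01 X160.541 Y28.486
M5
G0 X51.798 Y110.188
M3 S445
G01 X49.163 Y120.022 F1905
G01 X41.964 Y127.221
G01 X32.130 Y129.856
G01 X22.296 Y127.221
G01 X15.097 Y120.022
G01 X12.462 Y110.188
G01 X15.097 Y100.354
G01 X22.296 Y93.155
G01 X32.130 Y90.520
G01 X41.964 Y93.155
G01 X49.163 Y100.354
G01 X51.798 Y110.188
M5
G0 X93.415 Y85.408
M3 S445
G01 X100.929 Y75.831 F1905
G01 X108.543 Y63.949
G01 X115.407 Y52.505
G01 X120.675 Y44.241
G01 X123.499 Y41.901
G01 X123.031 Y48.227
M5
G0 X0.000 Y0.000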